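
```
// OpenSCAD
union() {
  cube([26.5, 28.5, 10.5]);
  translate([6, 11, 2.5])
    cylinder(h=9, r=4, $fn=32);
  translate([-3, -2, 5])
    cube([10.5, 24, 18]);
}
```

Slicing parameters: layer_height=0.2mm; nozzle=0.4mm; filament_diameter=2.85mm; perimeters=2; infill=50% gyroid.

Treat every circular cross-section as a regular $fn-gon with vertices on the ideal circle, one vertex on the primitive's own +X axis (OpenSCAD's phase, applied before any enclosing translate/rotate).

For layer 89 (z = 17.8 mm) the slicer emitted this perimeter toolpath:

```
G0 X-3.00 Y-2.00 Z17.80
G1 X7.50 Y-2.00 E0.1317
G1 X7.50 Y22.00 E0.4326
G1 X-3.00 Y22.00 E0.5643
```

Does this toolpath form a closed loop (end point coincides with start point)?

no

Start point (G0): (-3.00, -2.00). End point (last G1): the path does not return to the start — open.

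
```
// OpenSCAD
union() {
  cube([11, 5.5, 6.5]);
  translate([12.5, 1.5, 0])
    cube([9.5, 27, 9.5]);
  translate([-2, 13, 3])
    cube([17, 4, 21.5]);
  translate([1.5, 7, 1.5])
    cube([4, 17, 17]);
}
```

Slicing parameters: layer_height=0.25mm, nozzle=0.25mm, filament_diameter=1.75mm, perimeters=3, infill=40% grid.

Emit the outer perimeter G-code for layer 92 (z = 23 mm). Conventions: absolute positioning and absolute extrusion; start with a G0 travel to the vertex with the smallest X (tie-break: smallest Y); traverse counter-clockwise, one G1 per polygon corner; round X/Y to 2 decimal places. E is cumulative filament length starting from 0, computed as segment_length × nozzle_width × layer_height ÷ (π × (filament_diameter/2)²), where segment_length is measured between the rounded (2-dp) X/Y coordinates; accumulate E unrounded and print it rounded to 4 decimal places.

At z = 23 mm: the cube is absent (z outside [0, 6.5]); the cube at (12.5, 1.5) does not reach this height (z outside [0, 9.5]); the cube at (-2, 13) (footprint 17×4) is included at this height; the cube at (1.5, 7) is absent (z outside [1.5, 18.5]); Taking the union: only the 17×4 cube at (-2, 13) is present, so the union is just that shape — 1 connected region. The outline is a single polygon with 4 vertices. Extrusion per mm of travel: 0.25 × 0.25 / (π × 0.875²) = 0.025984. Accumulating E over each segment gives final E = 1.0913.

G0 X-2.00 Y13.00 Z23.00
G1 X15.00 Y13.00 E0.4417
G1 X15.00 Y17.00 E0.5457
G1 X-2.00 Y17.00 E0.9874
G1 X-2.00 Y13.00 E1.0913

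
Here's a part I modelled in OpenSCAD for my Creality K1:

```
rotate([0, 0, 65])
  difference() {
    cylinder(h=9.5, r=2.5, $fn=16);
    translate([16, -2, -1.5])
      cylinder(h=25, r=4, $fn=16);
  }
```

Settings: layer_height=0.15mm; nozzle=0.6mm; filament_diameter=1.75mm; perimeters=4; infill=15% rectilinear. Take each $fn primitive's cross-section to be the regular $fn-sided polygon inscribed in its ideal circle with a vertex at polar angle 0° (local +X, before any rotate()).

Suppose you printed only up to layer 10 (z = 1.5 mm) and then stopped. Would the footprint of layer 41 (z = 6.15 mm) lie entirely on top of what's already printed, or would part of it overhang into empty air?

entirely on top

Compare the two slices. At z = 1.5: the cylinder: section is a regular 16-gon, circumradius r=2.5 (area = (16/2)·2.500²·sin(360°/16) = 19.13 mm²); the r=4 cylinder at (16, -2) contributes a regular 16-gon of circumradius 4 (area = (16/2)·4.000²·sin(360°/16) = 48.98 mm²); After the difference (first − rest): starting from the r=2.5 cylinder (19.13 mm²), the r=4 cylinder at (16, -2) misses the remaining region (no effect) — area = 19.13 mm²; (whole slice rotated 65° about Z — lengths, areas and connectivity unchanged). At z = 6.15: the r=2.5 cylinder gives a regular 16-gon of circumradius 2.5 (constant along its height) (area = (16/2)·2.500²·sin(360°/16) = 19.13 mm²); the r=4 cylinder at (16, -2) gives a regular 16-gon of circumradius 4 (constant along its height) (area = (16/2)·4.000²·sin(360°/16) = 48.98 mm²); Taking the first minus the rest: starting from the r=2.5 cylinder (19.13 mm²), the r=4 cylinder at (16, -2) misses the remaining region (no effect) — area = 19.13 mm²; (whole slice rotated 65° about Z — lengths, areas and connectivity unchanged). Checking containment: the cross-section at z = 6.15 is a subset of the cross-section at z = 1.5.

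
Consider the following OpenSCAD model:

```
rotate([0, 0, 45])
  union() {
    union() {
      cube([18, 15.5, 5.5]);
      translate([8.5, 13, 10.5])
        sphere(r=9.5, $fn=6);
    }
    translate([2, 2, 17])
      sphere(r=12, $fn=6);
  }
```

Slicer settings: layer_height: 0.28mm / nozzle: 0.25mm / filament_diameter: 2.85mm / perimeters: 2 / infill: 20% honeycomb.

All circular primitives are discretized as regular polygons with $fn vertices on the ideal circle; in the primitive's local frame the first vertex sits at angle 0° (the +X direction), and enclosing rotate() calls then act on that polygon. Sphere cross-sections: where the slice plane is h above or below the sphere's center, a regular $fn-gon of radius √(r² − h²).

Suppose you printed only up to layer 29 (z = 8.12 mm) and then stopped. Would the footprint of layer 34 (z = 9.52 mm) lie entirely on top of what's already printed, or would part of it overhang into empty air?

Compare the two slices. At z = 8.12: the cube is absent (z outside [0, 5.5]); the sphere at (8.5, 13): section is a regular 6-gon, circumradius = √(r²−h²) = √(9.5²−2.38²) = 9.197 (area = (6/2)·9.197²·sin(360°/6) = 219.76 mm²); Taking the union: only the r=9.5 sphere at (8.5, 13) is present, so the union is just that shape — area = 219.76 mm²; the sphere at (2, 2): section is a regular 6-gon, circumradius = √(r²−h²) = √(12²−8.88²) = 8.071 (area = (6/2)·8.071²·sin(360°/6) = 169.25 mm²); Merging all regions: the regions partially overlap — summed areas 389.01 mm² minus the doubly-counted overlap 17.47 mm² gives 371.54 mm² — area = 371.54 mm²; (rotated 45° about Z; rotation is an isometry so areas/perimeters/island counts are preserved). At z = 9.52: the cube does not reach this height (z outside [0, 5.5]); the sphere at (8.5, 13): section is a regular 6-gon, circumradius = √(r²−h²) = √(9.5²−0.98²) = 9.449 (area = (6/2)·9.449²·sin(360°/6) = 231.98 mm²); Merging all regions: only the r=9.5 sphere at (8.5, 13) is present, so the union is just that shape — area = 231.98 mm²; the r=12 sphere at (2, 2) slices to a regular 6-gon of circumradius 9.383 (√(r²−h²) with h=7.48 from center) (area = (6/2)·9.383²·sin(360°/6) = 228.76 mm²); Taking the union: the regions partially overlap — summed areas 460.74 mm² minus the doubly-counted overlap 31.76 mm² gives 428.98 mm² — area = 428.98 mm²; (rotated 45° about Z; rotation is an isometry so areas/perimeters/island counts are preserved). Checking containment: at z = 9.52 the cross-section extends beyond the z = 8.12 cross-section by about 57.44 mm².

part overhangs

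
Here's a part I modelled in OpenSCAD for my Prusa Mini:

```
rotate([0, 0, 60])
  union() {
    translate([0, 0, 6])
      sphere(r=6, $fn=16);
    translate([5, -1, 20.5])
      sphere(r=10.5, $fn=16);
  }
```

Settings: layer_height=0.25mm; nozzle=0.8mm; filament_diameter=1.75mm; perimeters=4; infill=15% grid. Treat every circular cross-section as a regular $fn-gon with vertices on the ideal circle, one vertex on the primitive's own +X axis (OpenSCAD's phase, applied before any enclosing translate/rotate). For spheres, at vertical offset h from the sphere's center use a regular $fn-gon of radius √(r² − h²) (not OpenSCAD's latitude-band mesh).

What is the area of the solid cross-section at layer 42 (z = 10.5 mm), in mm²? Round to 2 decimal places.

72.97 mm²

At z = 10.5 mm: the r=6 sphere contributes a regular 16-gon of circumradius √(6²−4.5²) = 3.969 (area = (16/2)·3.969²·sin(360°/16) = 48.22 mm²); the r=10.5 sphere at (5, -1) contributes a regular 16-gon of circumradius √(10.5²−10²) = 3.202 (area = (16/2)·3.202²·sin(360°/16) = 31.38 mm²); Combining (union): the regions partially overlap — summed areas 79.60 mm² minus the doubly-counted overlap 6.63 mm² gives 72.97 mm² — area = 72.97 mm²; (whole slice rotated 60° about Z — lengths, areas and connectivity unchanged). Overall, the cross-section is a single solid region. Net area = 72.97 mm².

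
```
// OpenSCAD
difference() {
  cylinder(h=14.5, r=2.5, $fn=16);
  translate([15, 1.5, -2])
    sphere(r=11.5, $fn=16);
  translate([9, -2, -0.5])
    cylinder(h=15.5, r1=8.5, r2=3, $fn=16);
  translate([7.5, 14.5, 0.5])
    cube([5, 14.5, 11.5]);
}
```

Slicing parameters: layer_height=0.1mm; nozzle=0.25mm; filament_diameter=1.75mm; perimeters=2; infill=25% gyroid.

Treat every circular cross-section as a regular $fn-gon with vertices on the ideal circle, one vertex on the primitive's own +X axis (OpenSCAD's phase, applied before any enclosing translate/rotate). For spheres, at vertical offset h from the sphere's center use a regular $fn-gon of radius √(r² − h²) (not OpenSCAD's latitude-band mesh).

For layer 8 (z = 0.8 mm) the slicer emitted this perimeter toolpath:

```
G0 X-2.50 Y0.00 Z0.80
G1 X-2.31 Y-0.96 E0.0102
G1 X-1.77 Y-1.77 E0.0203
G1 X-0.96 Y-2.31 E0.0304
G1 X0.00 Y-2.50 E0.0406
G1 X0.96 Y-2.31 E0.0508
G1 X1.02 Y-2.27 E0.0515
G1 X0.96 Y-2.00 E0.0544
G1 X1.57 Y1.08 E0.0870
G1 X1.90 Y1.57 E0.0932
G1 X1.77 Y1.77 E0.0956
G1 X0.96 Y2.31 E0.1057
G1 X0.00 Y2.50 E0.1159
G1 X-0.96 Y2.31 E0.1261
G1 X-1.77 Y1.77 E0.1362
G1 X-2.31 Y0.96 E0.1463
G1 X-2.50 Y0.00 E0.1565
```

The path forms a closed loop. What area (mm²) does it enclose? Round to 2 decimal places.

Apply the shoelace formula to the sequence of (X, Y) vertices; enclosed area = 15.92 mm².

15.92 mm²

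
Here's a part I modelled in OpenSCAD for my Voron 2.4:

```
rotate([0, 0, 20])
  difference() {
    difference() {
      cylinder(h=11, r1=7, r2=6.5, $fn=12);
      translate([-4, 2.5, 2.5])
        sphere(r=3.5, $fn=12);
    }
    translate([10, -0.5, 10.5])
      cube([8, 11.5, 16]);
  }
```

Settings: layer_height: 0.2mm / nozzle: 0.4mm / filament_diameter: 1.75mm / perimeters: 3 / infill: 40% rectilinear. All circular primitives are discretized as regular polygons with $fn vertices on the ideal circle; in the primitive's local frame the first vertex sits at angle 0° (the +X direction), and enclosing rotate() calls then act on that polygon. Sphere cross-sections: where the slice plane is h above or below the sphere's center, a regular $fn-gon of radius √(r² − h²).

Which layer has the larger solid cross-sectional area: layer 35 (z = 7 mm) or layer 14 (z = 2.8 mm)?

layer 35 (z = 7 mm)

Layer 35 (z = 7): the cone contributes a regular 12-gon of circumradius 6.682 (interpolated between r1=7 and r2=6.5 at t=0.636) (area = (12/2)·6.682²·sin(360°/12) = 133.94 mm²); the sphere at (-4, 2.5) does not reach this height (|z−center|=4.500 > r=3.5); Subtracting the remaining from the first: none of the subtracted shapes is present at this height, so the cone is unchanged — area = 133.94 mm²; the cube at (10, -0.5) is not intersected at this z (z outside [10.5, 26.5]); Subtracting the remaining from the first: none of the subtracted shapes is present at this height, so that combined region is unchanged — area = 133.94 mm²; (rotated 20° about Z; rotation is an isometry so areas/perimeters/island counts are preserved). So its area = 133.94 mm². Layer 14 (z = 2.8): the cone: at t=0.255 of its height the radius interpolates to r₁+(r₂−r₁)t = 6.873, giving a regular 12-gon of that circumradius (area = (12/2)·6.873²·sin(360°/12) = 141.70 mm²); the r=3.5 sphere at (-4, 2.5) slices to a regular 12-gon of circumradius 3.487 (√(r²−h²) with h=0.3 from center) (area = (12/2)·3.487²·sin(360°/12) = 36.48 mm²); Subtracting the remaining from the first: starting from the cone (141.70 mm²), the r=3.5 sphere at (-4, 2.5) partially overlaps it — only the 29.60 mm² overlap (of its 36.48 mm²) is removed, clipping the outline — area = 112.11 mm²; the cube at (10, -0.5) does not reach this height (z outside [10.5, 26.5]); After the difference (first − rest): none of the subtracted shapes is present at this height, so the result so far is unchanged — area = 112.11 mm²; (rotated 20° about Z; rotation is an isometry so areas/perimeters/island counts are preserved). So its area = 112.11 mm². Layer 35 is larger (133.94 vs 112.11 mm²).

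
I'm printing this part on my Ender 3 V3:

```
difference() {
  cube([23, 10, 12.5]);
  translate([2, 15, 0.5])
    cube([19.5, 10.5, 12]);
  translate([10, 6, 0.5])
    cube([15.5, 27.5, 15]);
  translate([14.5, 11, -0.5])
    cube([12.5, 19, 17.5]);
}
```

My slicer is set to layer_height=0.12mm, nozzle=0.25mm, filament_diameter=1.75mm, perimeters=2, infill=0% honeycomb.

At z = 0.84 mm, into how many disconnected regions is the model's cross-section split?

At z = 0.84 mm: the cube (footprint 23×10) is included at this height; the cube at (2, 15) (footprint 19.5×10.5) is included at this height; the 15.5×27.5 cube at (10, 6) contributes its full rectangle; the cube at (14.5, 11) (footprint 12.5×19) is included at this height; Taking the first minus the rest: starting from the 23×10 cube, the 19.5×10.5 cube at (2, 15) misses the remaining region (no effect); the 15.5×27.5 cube at (10, 6) partially overlaps it — only the 52.00 mm² overlap (of its 426.25 mm²) is removed, clipping the outline; the 12.5×19 cube at (14.5, 11) misses the remaining region (no effect) — 1 connected region. The result has 1 disconnected region.

1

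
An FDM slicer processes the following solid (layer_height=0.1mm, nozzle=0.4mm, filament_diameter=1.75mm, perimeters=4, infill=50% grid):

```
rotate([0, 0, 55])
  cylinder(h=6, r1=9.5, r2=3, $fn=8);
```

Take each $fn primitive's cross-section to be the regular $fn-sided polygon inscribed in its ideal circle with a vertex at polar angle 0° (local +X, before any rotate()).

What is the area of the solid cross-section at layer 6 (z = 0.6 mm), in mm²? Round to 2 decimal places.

221.53 mm²

At z = 0.6 mm: the cone (r1=9.5→r2=3) has section circumradius 8.850 here — a regular 8-gon (area = (8/2)·8.850²·sin(360°/8) = 221.53 mm²); (rotated 55° about Z; rotation is an isometry so areas/perimeters/island counts are preserved). Overall, the cross-section is a single solid region. Net area = 221.53 mm².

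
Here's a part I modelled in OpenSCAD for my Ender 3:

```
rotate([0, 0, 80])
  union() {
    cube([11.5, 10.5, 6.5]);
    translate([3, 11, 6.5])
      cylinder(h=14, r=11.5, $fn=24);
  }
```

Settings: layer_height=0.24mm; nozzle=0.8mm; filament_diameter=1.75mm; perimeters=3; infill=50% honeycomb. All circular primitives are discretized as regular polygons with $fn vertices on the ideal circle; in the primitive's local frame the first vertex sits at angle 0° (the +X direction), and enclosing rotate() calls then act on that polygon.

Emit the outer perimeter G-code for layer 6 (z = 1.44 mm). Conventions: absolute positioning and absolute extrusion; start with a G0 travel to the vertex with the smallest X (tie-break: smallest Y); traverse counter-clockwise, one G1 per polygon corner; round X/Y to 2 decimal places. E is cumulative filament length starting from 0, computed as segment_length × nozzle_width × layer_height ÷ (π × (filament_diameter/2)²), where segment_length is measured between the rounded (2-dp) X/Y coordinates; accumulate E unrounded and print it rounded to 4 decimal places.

G0 X-10.34 Y1.82 Z1.44
G1 X0.00 Y0.00 E0.8381
G1 X2.00 Y11.33 E1.7565
G1 X-8.34 Y13.15 E2.5945
G1 X-10.34 Y1.82 E3.5129

At z = 1.44 mm: the cube is present — its section is the full 11.5×10.5 rectangle; the cylinder at (3, 11) does not reach this height (z outside [6.5, 20.5]); Merging all regions: only the 11.5×10.5 cube is present, so the union is just that shape — 1 connected region; (rotated 80° about Z; rotation is an isometry so areas/perimeters/island counts are preserved). The outline is a single polygon with 4 vertices. Extrusion per mm of travel: 0.8 × 0.24 / (π × 0.875²) = 0.079824. Accumulating E over each segment gives final E = 3.5129.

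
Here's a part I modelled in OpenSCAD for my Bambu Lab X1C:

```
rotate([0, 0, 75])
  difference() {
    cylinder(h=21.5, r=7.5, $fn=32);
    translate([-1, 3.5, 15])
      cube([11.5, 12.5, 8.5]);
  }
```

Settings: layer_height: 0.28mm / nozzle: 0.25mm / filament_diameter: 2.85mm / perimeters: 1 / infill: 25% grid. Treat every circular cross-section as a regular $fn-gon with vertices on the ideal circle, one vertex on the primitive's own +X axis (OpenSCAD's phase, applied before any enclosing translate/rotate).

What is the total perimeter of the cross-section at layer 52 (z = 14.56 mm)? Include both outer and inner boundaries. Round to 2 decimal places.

47.05 mm

At z = 14.56 mm: the r=7.5 cylinder gives a regular 32-gon of circumradius 7.5 (constant along its height) (perimeter = 2·32·7.500·sin(180°/32) = 47.05 mm); the cube at (-1, 3.5) is absent (z outside [15, 23.5]); After the difference (first − rest): none of the subtracted shapes is present at this height, so the r=7.5 cylinder is unchanged — boundary = 47.05 mm; (rotated 75° about Z; rotation is an isometry so areas/perimeters/island counts are preserved). Overall, the cross-section is a single solid region. Total boundary length (outer) = 47.05 mm.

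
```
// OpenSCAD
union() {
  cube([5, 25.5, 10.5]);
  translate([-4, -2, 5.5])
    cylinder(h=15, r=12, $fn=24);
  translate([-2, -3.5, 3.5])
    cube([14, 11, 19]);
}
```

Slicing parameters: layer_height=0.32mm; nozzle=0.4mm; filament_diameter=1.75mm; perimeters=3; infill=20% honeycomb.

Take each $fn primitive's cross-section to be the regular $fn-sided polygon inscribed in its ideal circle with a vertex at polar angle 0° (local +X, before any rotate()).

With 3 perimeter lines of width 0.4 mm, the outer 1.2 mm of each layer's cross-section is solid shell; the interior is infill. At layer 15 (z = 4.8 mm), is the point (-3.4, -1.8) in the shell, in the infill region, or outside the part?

outside

At z = 4.8 mm: the cube (footprint 5×25.5) is included at this height; the cylinder at (-4, -2) is absent (z outside [5.5, 20.5]); the 14×11 cube at (-2, -3.5) contributes its full rectangle; Merging all regions: the regions partially overlap (shared area 37.50 mm²), so overlapping operands fuse into one piece — 1 connected region. Overall, the cross-section is a single solid region. The nearest boundary edge runs (-2.00, -3.50)→(-2.00, 7.50); distance from the point to it = 1.40 mm. The point is not inside any of the regions above, so it lies outside the cross-section (1.40 mm from the nearest boundary).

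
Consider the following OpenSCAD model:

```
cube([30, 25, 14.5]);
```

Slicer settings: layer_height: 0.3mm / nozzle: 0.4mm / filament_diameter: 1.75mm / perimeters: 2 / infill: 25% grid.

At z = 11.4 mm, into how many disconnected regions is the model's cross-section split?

At z = 11.4 mm: the cube (footprint 30×25) is included at this height. The result has 1 disconnected region.

1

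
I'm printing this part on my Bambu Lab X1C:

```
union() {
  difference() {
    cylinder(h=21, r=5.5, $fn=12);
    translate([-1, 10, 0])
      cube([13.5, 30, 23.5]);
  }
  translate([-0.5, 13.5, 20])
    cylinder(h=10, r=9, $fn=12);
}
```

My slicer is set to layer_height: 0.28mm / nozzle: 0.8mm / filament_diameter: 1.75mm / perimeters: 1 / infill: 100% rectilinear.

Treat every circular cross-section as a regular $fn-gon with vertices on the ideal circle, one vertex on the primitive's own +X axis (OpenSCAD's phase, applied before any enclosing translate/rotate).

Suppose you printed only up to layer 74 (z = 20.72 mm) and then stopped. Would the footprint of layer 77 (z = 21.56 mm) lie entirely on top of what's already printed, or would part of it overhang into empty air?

entirely on top

Compare the two slices. At z = 20.72: the r=5.5 cylinder contributes a regular 12-gon of circumradius 5.5 (area = (12/2)·5.500²·sin(360°/12) = 90.75 mm²); the cube at (-1, 10) (footprint 13.5×30) is included at this height (area 405.00 mm²); After the difference (first − rest): starting from the r=5.5 cylinder (90.75 mm²), the 13.5×30 cube at (-1, 10) misses the remaining region (no effect) — area = 90.75 mm²; the r=9 cylinder at (-0.5, 13.5) gives a regular 12-gon of circumradius 9 (constant along its height) (area = (12/2)·9.000²·sin(360°/12) = 243.00 mm²); Taking the union: the regions partially overlap — summed areas 333.75 mm² minus the doubly-counted overlap 1.83 mm² gives 331.92 mm² — area = 331.92 mm². At z = 21.56: the cylinder is not intersected at this z (z outside [0, 21]); the 13.5×30 cube at (-1, 10) contributes its full rectangle (area 405.00 mm²); Taking the first minus the rest: the first operand is absent here, so nothing remains; the r=9 cylinder at (-0.5, 13.5) contributes a regular 12-gon of circumradius 9 (area = (12/2)·9.000²·sin(360°/12) = 243.00 mm²); Merging all regions: only the r=9 cylinder at (-0.5, 13.5) is present, so the union is just that shape — area = 243.00 mm². Checking containment: the cross-section at z = 21.56 is a subset of the cross-section at z = 20.72.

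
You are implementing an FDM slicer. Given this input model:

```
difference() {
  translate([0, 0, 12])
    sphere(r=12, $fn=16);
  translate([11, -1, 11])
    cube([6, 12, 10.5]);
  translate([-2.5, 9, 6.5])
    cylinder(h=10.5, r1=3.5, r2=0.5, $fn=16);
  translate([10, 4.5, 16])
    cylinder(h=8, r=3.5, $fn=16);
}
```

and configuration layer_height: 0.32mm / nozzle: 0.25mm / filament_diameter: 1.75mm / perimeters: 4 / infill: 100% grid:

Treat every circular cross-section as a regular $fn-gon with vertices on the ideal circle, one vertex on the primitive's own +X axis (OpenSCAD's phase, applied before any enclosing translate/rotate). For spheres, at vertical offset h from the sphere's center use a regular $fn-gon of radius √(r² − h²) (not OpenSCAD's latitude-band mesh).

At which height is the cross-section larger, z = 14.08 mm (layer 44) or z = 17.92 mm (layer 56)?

layer 44 (z = 14.08 mm)

Layer 44 (z = 14.08): the r=12 sphere contributes a regular 16-gon of circumradius √(12²−2.08²) = 11.818 (area = (16/2)·11.818²·sin(360°/16) = 427.61 mm²); the cube at (11, -1) (footprint 6×12) is included at this height (area 72.00 mm²); the cone at (-2.5, 9) contributes a regular 16-gon of circumradius 1.334 (interpolated between r1=3.5 and r2=0.5 at t=0.722) (area = (16/2)·1.334²·sin(360°/16) = 5.45 mm²); the cylinder at (10, 4.5) does not reach this height (z outside [16, 24]); Taking the first minus the rest: starting from the r=12 sphere (427.61 mm²), the 6×12 cube at (11, -1) partially overlaps it — only the 2.40 mm² overlap (of its 72.00 mm²) is removed, clipping the outline; the cone at (-2.5, 9) lies wholly inside it (removes its full 5.45 mm² and its 8.33 mm outline becomes a hole wall) — area = 419.75 mm². So its area = 419.75 mm². Layer 56 (z = 17.92): the sphere: section is a regular 16-gon, circumradius = √(r²−h²) = √(12²−5.92²) = 10.438 (area = (16/2)·10.438²·sin(360°/16) = 333.56 mm²); the cube at (11, -1) (footprint 6×12) is included at this height (area 72.00 mm²); the cone at (-2.5, 9) is not intersected at this z (z outside [6.5, 17]); the cylinder at (10, 4.5): section is a regular 16-gon, circumradius r=3.5 (area = (16/2)·3.500²·sin(360°/16) = 37.50 mm²); Subtracting the remaining from the first: starting from the r=12 sphere (333.56 mm²), the 6×12 cube at (11, -1) misses the remaining region (no effect); the r=3.5 cylinder at (10, 4.5) partially overlaps it — only the 12.92 mm² overlap (of its 37.50 mm²) is removed, clipping the outline — area = 320.64 mm². So its area = 320.64 mm². Layer 44 is larger (419.75 vs 320.64 mm²).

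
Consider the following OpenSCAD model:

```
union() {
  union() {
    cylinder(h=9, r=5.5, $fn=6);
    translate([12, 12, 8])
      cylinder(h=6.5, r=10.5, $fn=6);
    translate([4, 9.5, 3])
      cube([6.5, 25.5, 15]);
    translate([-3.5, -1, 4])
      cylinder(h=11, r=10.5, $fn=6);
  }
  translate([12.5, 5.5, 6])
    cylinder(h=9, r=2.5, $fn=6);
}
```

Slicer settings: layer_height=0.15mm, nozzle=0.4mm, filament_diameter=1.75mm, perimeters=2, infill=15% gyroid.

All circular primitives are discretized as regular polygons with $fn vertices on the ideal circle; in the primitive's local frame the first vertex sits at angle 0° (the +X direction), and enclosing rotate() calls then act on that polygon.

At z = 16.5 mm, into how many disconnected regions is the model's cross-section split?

At z = 16.5 mm: the cylinder is absent (z outside [0, 9]); the cylinder at (12, 12) is not intersected at this z (z outside [8, 14.5]); the cube at (4, 9.5) (footprint 6.5×25.5) is included at this height; the cylinder at (-3.5, -1) is absent (z outside [4, 15]); Taking the union: only the 6.5×25.5 cube at (4, 9.5) is present, so the union is just that shape — 1 connected region; the cylinder at (12.5, 5.5) is absent (z outside [6, 15]); Combining (union): only that combined region is present, so the union is just that shape — 1 connected region. The result has 1 disconnected region.

1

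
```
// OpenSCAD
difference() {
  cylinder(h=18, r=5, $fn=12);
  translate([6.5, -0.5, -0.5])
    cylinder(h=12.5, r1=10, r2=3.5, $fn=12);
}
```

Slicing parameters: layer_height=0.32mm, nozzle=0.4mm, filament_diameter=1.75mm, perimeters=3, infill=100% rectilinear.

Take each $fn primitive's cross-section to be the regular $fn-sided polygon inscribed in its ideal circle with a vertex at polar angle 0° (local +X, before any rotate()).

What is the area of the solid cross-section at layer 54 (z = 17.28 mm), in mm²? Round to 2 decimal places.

At z = 17.28 mm: the cylinder: section is a regular 12-gon, circumradius r=5 (area = (12/2)·5.000²·sin(360°/12) = 75.00 mm²); the cone at (6.5, -0.5) is absent (z outside [-0.5, 12]); Subtracting the remaining from the first: none of the subtracted shapes is present at this height, so the r=5 cylinder is unchanged — area = 75.00 mm². Overall, the cross-section is a single solid region. Net area = 75.00 mm².

75.00 mm²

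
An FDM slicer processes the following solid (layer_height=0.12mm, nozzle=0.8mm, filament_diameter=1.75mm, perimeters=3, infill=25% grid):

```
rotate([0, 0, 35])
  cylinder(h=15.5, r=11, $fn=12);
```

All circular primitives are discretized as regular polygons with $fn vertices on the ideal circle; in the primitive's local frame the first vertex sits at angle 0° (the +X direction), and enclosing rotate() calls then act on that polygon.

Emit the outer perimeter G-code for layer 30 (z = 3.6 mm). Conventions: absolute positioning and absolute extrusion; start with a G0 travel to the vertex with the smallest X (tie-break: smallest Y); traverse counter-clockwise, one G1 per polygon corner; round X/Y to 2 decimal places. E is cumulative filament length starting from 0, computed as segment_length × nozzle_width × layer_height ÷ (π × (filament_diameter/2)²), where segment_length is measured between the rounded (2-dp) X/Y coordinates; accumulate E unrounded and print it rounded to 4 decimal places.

G0 X-10.96 Y-0.96 Z3.60
G1 X-9.01 Y-6.31 E0.2273
G1 X-4.65 Y-9.97 E0.4545
G1 X0.96 Y-10.96 E0.6818
G1 X6.31 Y-9.01 E0.9091
G1 X9.97 Y-4.65 E1.1363
G1 X10.96 Y0.96 E1.3637
G1 X9.01 Y6.31 E1.5910
G1 X4.65 Y9.97 E1.8182
G1 X-0.96 Y10.96 E2.0455
G1 X-6.31 Y9.01 E2.2728
G1 X-9.97 Y4.65 E2.5000
G1 X-10.96 Y-0.96 E2.7274

At z = 3.6 mm: the r=11 cylinder contributes a regular 12-gon of circumradius 11; (whole slice rotated 35° about Z — lengths, areas and connectivity unchanged). The outline is a single polygon with 12 vertices. Extrusion per mm of travel: 0.8 × 0.12 / (π × 0.875²) = 0.039912. Accumulating E over each segment gives final E = 2.7274.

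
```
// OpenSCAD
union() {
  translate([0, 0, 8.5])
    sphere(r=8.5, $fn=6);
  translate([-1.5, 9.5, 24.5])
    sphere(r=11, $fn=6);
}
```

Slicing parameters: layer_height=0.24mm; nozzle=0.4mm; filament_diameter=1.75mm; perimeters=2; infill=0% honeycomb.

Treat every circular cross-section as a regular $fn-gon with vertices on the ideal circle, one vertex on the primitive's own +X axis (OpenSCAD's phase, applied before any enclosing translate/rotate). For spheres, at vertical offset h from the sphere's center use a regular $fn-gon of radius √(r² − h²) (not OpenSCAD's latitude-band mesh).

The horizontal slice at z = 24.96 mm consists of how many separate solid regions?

1

At z = 24.96 mm: the sphere does not reach this height (|z−center|=16.460 > r=8.5); the r=11 sphere at (-1.5, 9.5) slices to a regular 6-gon of circumradius 10.990 (√(r²−h²) with h=0.46 from center); Taking the union: only the r=11 sphere at (-1.5, 9.5) is present, so the union is just that shape — 1 connected region. The result has 1 disconnected region.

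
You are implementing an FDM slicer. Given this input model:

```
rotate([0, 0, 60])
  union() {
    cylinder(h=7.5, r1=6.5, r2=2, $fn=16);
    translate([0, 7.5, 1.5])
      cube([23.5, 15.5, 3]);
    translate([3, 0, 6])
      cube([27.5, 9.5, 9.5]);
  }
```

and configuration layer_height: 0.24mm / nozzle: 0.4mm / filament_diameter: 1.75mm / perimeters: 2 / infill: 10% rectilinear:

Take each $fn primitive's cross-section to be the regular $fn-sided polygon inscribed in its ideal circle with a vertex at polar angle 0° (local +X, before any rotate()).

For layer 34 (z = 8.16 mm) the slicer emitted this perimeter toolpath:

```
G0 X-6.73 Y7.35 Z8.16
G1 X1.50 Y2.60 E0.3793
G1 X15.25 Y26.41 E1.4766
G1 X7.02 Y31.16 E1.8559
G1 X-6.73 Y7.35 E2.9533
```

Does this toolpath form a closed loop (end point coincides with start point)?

Start point (G0): (-6.73, 7.35). End point (last G1): the path returns to the start — closed.

yes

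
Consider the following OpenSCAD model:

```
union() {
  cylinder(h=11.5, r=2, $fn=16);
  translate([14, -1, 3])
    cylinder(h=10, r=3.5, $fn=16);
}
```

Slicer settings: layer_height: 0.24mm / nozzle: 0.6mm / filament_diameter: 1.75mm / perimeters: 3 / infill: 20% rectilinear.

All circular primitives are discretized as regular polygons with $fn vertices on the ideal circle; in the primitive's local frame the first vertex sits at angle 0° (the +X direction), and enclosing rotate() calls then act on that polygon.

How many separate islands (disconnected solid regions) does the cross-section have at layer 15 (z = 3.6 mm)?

2

At z = 3.6 mm: the r=2 cylinder gives a regular 16-gon of circumradius 2 (constant along its height); the r=3.5 cylinder at (14, -1) gives a regular 16-gon of circumradius 3.5 (constant along its height); Combining (union): the 2 present regions are separate (no shared area or edge), so areas and boundary lengths simply add and each stays a separate island — 2 connected regions. Overall, the cross-section has 2 separate islands. Island count = 2.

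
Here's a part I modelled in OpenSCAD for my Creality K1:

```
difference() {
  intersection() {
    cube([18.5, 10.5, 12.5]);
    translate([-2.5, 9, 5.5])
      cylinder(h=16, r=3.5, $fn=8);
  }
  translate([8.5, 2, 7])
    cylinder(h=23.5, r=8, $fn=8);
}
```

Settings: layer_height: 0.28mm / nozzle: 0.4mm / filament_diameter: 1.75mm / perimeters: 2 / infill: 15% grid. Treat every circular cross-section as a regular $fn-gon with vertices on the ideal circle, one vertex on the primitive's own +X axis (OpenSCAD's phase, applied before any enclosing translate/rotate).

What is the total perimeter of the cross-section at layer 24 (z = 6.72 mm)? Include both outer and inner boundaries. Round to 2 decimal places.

8.53 mm

At z = 6.72 mm: the cube (footprint 18.5×10.5) is included at this height (perimeter 58.00 mm); the r=3.5 cylinder at (-2.5, 9) gives a regular 8-gon of circumradius 3.5 (constant along its height) (perimeter = 2·8·3.500·sin(180°/8) = 21.43 mm); Taking the intersection: the r=3.5 cylinder at (-2.5, 9) partially overlaps the 18.5×10.5 cube; clipping to the common part keeps 2.24 mm² — boundary = 8.53 mm; the cylinder at (8.5, 2) is absent (z outside [7, 30.5]); Taking the first minus the rest: none of the subtracted shapes is present at this height, so that combined region is unchanged — boundary = 8.53 mm. Overall, the cross-section is a single solid region. Total boundary length (outer) = 8.53 mm.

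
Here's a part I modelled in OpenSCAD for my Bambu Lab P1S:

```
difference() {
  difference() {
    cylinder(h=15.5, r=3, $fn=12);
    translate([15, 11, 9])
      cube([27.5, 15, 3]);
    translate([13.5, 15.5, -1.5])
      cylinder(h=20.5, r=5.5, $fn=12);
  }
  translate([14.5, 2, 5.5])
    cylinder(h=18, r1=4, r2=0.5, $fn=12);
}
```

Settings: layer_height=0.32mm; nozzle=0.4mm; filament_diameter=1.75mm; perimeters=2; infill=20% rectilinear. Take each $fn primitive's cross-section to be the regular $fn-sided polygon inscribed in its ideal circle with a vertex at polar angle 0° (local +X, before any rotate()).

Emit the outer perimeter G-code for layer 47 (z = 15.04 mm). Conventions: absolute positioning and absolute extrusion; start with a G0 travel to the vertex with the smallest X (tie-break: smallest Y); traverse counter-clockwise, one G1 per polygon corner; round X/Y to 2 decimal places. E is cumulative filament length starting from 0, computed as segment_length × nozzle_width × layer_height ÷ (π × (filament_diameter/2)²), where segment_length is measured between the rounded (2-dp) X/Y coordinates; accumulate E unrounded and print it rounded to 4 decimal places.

At z = 15.04 mm: the r=3 cylinder gives a regular 12-gon of circumradius 3 (constant along its height); the cube at (15, 11) is not intersected at this z (z outside [9, 12]); the r=5.5 cylinder at (13.5, 15.5) gives a regular 12-gon of circumradius 5.5 (constant along its height); Taking the first minus the rest: starting from the r=3 cylinder, the r=5.5 cylinder at (13.5, 15.5) misses the remaining region (no effect) — 1 connected region; the cone at (14.5, 2) (r1=4→r2=0.5) has section circumradius 2.145 here — a regular 12-gon; Taking the first minus the rest: starting from the result so far, the cone at (14.5, 2) misses the remaining region (no effect) — 1 connected region. The outline is a single polygon with 12 vertices. Extrusion per mm of travel: 0.4 × 0.32 / (π × 0.875²) = 0.053216. Accumulating E over each segment gives final E = 0.9921.

G0 X-3.00 Y0.00 Z15.04
G1 X-2.60 Y-1.50 E0.0826
G1 X-1.50 Y-2.60 E0.1654
G1 X0.00 Y-3.00 E0.2480
G1 X1.50 Y-2.60 E0.3306
G1 X2.60 Y-1.50 E0.4134
G1 X3.00 Y0.00 E0.4960
G1 X2.60 Y1.50 E0.5786
G1 X1.50 Y2.60 E0.6614
G1 X0.00 Y3.00 E0.7440
G1 X-1.50 Y2.60 E0.8267
G1 X-2.60 Y1.50 E0.9094
G1 X-3.00 Y0.00 E0.9921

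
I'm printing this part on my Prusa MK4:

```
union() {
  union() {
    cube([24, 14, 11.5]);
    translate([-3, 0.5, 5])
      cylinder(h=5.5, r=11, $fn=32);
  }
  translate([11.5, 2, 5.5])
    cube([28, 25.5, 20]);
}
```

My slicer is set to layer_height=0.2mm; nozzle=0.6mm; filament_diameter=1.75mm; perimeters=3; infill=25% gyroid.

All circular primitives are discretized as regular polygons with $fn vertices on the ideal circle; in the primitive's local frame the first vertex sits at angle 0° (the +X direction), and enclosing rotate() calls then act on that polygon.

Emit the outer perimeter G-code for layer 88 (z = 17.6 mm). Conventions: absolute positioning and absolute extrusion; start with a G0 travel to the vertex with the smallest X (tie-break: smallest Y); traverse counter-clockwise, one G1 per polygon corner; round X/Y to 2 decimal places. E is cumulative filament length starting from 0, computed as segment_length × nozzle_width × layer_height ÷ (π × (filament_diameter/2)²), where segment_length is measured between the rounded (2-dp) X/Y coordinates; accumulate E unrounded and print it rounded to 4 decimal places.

G0 X11.50 Y2.00 Z17.60
G1 X39.50 Y2.00 E1.3969
G1 X39.50 Y27.50 E2.6691
G1 X11.50 Y27.50 E4.0661
G1 X11.50 Y2.00 E5.3383

At z = 17.6 mm: the cube is not intersected at this z (z outside [0, 11.5]); the cylinder at (-3, 0.5) does not reach this height (z outside [5, 10.5]); Taking the union: nothing is present at this height; the 28×25.5 cube at (11.5, 2) contributes its full rectangle; Merging all regions: only the 28×25.5 cube at (11.5, 2) is present, so the union is just that shape — 1 connected region. The outline is a single polygon with 4 vertices. Extrusion per mm of travel: 0.6 × 0.2 / (π × 0.875²) = 0.049890. Accumulating E over each segment gives final E = 5.3383.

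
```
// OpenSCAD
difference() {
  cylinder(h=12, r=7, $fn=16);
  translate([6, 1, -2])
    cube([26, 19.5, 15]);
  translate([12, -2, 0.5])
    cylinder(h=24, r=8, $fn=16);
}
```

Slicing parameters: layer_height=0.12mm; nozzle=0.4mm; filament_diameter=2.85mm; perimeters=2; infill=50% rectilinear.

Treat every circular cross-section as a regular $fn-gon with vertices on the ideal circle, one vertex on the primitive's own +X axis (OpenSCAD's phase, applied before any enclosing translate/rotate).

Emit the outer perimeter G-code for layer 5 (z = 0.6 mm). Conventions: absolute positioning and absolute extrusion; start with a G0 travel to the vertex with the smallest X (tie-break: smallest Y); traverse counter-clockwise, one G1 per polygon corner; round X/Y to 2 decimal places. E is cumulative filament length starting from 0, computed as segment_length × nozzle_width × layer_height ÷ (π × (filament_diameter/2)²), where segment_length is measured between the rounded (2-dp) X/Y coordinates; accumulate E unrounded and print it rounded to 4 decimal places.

G0 X-7.00 Y0.00 Z0.60
G1 X-6.47 Y-2.68 E0.0206
G1 X-4.95 Y-4.95 E0.0411
G1 X-2.68 Y-6.47 E0.0617
G1 X0.00 Y-7.00 E0.0822
G1 X2.68 Y-6.47 E0.1028
G1 X4.66 Y-5.14 E0.1207
G1 X4.61 Y-5.06 E0.1214
G1 X4.00 Y-2.00 E0.1449
G1 X4.61 Y1.06 E0.1684
G1 X6.00 Y3.14 E0.1872
G1 X6.00 Y3.38 E0.1890
G1 X4.95 Y4.95 E0.2032
G1 X2.68 Y6.47 E0.2238
G1 X0.00 Y7.00 E0.2443
G1 X-2.68 Y6.47 E0.2649
G1 X-4.95 Y4.95 E0.2855
G1 X-6.47 Y2.68 E0.3060
G1 X-7.00 Y0.00 E0.3266

At z = 0.6 mm: the cylinder: section is a regular 16-gon, circumradius r=7; the 26×19.5 cube at (6, 1) contributes its full rectangle; the r=8 cylinder at (12, -2) gives a regular 16-gon of circumradius 8 (constant along its height); After the difference (first − rest): starting from the r=7 cylinder, the 26×19.5 cube at (6, 1) partially overlaps it — only the 1.23 mm² overlap (of its 507.00 mm²) is removed, clipping the outline; the r=8 cylinder at (12, -2) partially overlaps it — only the 13.91 mm² overlap (of its 195.93 mm²) is removed, clipping the outline — 1 connected region. The outline is a single polygon with 18 vertices. Extrusion per mm of travel: 0.4 × 0.12 / (π × 1.425²) = 0.007524. Accumulating E over each segment gives final E = 0.3266.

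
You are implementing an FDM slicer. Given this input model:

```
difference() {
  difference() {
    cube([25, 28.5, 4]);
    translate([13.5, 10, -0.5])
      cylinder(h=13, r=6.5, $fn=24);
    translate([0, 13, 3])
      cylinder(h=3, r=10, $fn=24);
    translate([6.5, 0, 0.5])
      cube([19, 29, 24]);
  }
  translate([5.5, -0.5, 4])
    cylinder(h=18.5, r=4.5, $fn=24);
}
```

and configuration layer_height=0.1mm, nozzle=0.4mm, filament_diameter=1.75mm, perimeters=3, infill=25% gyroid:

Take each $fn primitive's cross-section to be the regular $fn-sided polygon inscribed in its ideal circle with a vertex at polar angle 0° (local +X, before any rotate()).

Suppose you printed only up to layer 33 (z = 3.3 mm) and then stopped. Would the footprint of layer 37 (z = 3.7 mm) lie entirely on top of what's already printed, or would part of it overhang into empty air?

Compare the two slices. At z = 3.3: the cube is present — its section is the full 25×28.5 rectangle (area 712.50 mm²); the r=6.5 cylinder at (13.5, 10) gives a regular 24-gon of circumradius 6.5 (constant along its height) (area = (24/2)·6.500²·sin(360°/24) = 131.22 mm²); the cylinder at (0, 13): section is a regular 24-gon, circumradius r=10 (area = (24/2)·10.000²·sin(360°/24) = 310.58 mm²); the 19×29 cube at (6.5, 0) contributes its full rectangle (area 551.00 mm²); After the difference (first − rest): starting from the 25×28.5 cube (712.50 mm²), the r=6.5 cylinder at (13.5, 10) lies wholly inside it (removes its full 131.22 mm² and its 40.72 mm outline becomes a hole wall); the r=10 cylinder at (0, 13) partially overlaps it — only the 140.33 mm² overlap (of its 310.58 mm²) is removed, clipping the outline; the 19×29 cube at (6.5, 0) partially overlaps it — only the 375.02 mm² overlap (of its 551.00 mm²) is removed, clipping the outline — area = 65.93 mm²; the cylinder at (5.5, -0.5) is absent (z outside [4, 22.5]); Subtracting the remaining from the first: none of the subtracted shapes is present at this height, so the result so far is unchanged — area = 65.93 mm². At z = 3.7: the cube is present — its section is the full 25×28.5 rectangle (area 712.50 mm²); the r=6.5 cylinder at (13.5, 10) gives a regular 24-gon of circumradius 6.5 (constant along its height) (area = (24/2)·6.500²·sin(360°/24) = 131.22 mm²); the cylinder at (0, 13): section is a regular 24-gon, circumradius r=10 (area = (24/2)·10.000²·sin(360°/24) = 310.58 mm²); the cube at (6.5, 0) is present — its section is the full 19×29 rectangle (area 551.00 mm²); After the difference (first − rest): starting from the 25×28.5 cube (712.50 mm²), the r=6.5 cylinder at (13.5, 10) lies wholly inside it (removes its full 131.22 mm² and its 40.72 mm outline becomes a hole wall); the r=10 cylinder at (0, 13) partially overlaps it — only the 140.33 mm² overlap (of its 310.58 mm²) is removed, clipping the outline; the 19×29 cube at (6.5, 0) partially overlaps it — only the 375.02 mm² overlap (of its 551.00 mm²) is removed, clipping the outline — area = 65.93 mm²; the cylinder at (5.5, -0.5) is absent (z outside [4, 22.5]); Taking the first minus the rest: none of the subtracted shapes is present at this height, so that combined region is unchanged — area = 65.93 mm². Checking containment: the cross-section at z = 3.7 is a subset of the cross-section at z = 3.3.

entirely on top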